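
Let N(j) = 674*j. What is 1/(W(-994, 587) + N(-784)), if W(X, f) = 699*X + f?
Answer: -1/1222635 ≈ -8.1791e-7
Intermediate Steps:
W(X, f) = f + 699*X
1/(W(-994, 587) + N(-784)) = 1/((587 + 699*(-994)) + 674*(-784)) = 1/((587 - 694806) - 528416) = 1/(-694219 - 528416) = 1/(-1222635) = -1/1222635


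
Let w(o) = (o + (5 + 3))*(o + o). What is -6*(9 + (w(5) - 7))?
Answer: -792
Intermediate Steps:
w(o) = 2*o*(8 + o) (w(o) = (o + 8)*(2*o) = (8 + o)*(2*o) = 2*o*(8 + o))
-6*(9 + (w(5) - 7)) = -6*(9 + (2*5*(8 + 5) - 7)) = -6*(9 + (2*5*13 - 7)) = -6*(9 + (130 - 7)) = -6*(9 + 123) = -6*132 = -792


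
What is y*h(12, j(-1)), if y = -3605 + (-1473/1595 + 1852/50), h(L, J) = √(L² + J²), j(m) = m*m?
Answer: -28461846*√145/7975 ≈ -42975.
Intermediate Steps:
j(m) = m²
h(L, J) = √(J² + L²)
y = -28461846/7975 (y = -3605 + (-1473*1/1595 + 1852*(1/50)) = -3605 + (-1473/1595 + 926/25) = -3605 + 288029/7975 = -28461846/7975 ≈ -3568.9)
y*h(12, j(-1)) = -28461846*√(((-1)²)² + 12²)/7975 = -28461846*√(1² + 144)/7975 = -28461846*√(1 + 144)/7975 = -28461846*√145/7975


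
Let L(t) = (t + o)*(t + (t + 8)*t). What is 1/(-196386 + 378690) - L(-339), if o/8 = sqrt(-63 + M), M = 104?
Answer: 6913684134721/182304 - 894960*sqrt(41) ≈ 3.2193e+7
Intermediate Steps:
o = 8*sqrt(41) (o = 8*sqrt(-63 + 104) = 8*sqrt(41) ≈ 51.225)
L(t) = (t + 8*sqrt(41))*(t + t*(8 + t)) (L(t) = (t + 8*sqrt(41))*(t + (t + 8)*t) = (t + 8*sqrt(41))*(t + (8 + t)*t) = (t + 8*sqrt(41))*(t + t*(8 + t)))
1/(-196386 + 378690) - L(-339) = 1/(-196386 + 378690) - (-339)*((-339)**2 + 9*(-339) + 72*sqrt(41) + 8*(-339)*sqrt(41)) = 1/182304 - (-339)*(114921 - 3051 + 72*sqrt(41) - 2712*sqrt(41)) = 1/182304 - (-339)*(111870 - 2640*sqrt(41)) = 1/182304 - (-37923930 + 894960*sqrt(41)) = 1/182304 + (37923930 - 894960*sqrt(41)) = 6913684134721/182304 - 894960*sqrt(41)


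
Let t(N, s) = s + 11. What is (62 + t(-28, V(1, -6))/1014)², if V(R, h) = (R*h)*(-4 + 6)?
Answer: 3952259689/1028196 ≈ 3843.9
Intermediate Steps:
V(R, h) = 2*R*h (V(R, h) = (R*h)*2 = 2*R*h)
t(N, s) = 11 + s
(62 + t(-28, V(1, -6))/1014)² = (62 + (11 + 2*1*(-6))/1014)² = (62 + (11 - 12)*(1/1014))² = (62 - 1*1/1014)² = (62 - 1/1014)² = (62867/1014)² = 3952259689/1028196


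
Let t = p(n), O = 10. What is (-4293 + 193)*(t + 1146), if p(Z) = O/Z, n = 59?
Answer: -277258400/59 ≈ -4.6993e+6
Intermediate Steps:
p(Z) = 10/Z
t = 10/59 ≈ 0.16949
(-4293 + 193)*(t + 1146) = (-4293 + 193)*(10/59 + 1146) = -4100*67624/59 = -277258400/59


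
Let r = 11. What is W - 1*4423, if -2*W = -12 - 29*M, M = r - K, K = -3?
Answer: -4214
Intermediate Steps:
M = 14 (M = 11 - 1*(-3) = 11 + 3 = 14)
W = 209 (W = -(-12 - 29*14)/2 = -(-12 - 406)/2 = -½*(-418) = 209)
W - 1*4423 = 209 - 1*4423 = 209 - 4423 = -4214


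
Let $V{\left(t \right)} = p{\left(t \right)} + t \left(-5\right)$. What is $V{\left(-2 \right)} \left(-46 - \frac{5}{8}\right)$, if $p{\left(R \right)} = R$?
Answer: $-373$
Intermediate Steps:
$V{\left(t \right)} = - 4 t$ ($V{\left(t \right)} = t + t \left(-5\right) = t - 5 t = - 4 t$)
$V{\left(-2 \right)} \left(-46 - \frac{5}{8}\right) = \left(-4\right) \left(-2\right) \left(-46 - \frac{5}{8}\right) = 8 \left(-46 - \frac{5}{8}\right) = 8 \left(- \frac{373}{8}\right) = -373$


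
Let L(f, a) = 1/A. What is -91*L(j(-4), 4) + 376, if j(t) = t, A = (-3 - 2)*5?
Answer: 9491/25 ≈ 379.64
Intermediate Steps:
A = -25 (A = -5*5 = -25)
L(f, a) = -1/25 (L(f, a) = 1/(-25) = -1/25)
-91*L(j(-4), 4) + 376 = -91*(-1/25) + 376 = 91/25 + 376 = 9491/25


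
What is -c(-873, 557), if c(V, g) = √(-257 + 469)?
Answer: -2*√53 ≈ -14.560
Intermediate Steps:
c(V, g) = 2*√53 (c(V, g) = √212 = 2*√53)
-c(-873, 557) = -2*√53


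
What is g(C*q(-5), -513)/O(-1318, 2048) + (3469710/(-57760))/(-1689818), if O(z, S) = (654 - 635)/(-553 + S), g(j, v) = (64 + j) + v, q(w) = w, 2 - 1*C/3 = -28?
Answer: -690421647344389/9760388768 ≈ -70737.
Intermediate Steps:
C = 90 (C = 6 - 3*(-28) = 6 + 84 = 90)
g(j, v) = 64 + j + v
O(z, S) = 19/(-553 + S)
g(C*q(-5), -513)/O(-1318, 2048) + (3469710/(-57760))/(-1689818) = (64 + 90*(-5) - 513)/((19/(-553 + 2048))) + (3469710/(-57760))/(-1689818) = (64 - 450 - 513)/((19/1495)) + (3469710*(-1/57760))*(-1/1689818) = -899/(19*(1/1495)) - 346971/5776*(-1/1689818) = -899/19/1495 + 346971/9760388768 = -899*1495/19 + 346971/9760388768 = -1344005/19 + 346971/9760388768 = -690421647344389/9760388768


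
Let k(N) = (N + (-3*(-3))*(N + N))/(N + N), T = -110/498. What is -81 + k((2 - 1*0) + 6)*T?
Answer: -41383/498 ≈ -83.098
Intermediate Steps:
T = -55/249 (T = -110*1/498 = -55/249 ≈ -0.22088)
k(N) = 19/2 (k(N) = (N + 9*(2*N))/((2*N)) = (N + 18*N)*(1/(2*N)) = (19*N)*(1/(2*N)) = 19/2)
-81 + k((2 - 1*0) + 6)*T = -81 + (19/2)*(-55/249) = -81 - 1045/498 = -41383/498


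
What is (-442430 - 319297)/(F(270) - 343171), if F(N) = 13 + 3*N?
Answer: 253909/114116 ≈ 2.2250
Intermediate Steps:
(-442430 - 319297)/(F(270) - 343171) = (-442430 - 319297)/((13 + 3*270) - 343171) = -761727/((13 + 810) - 343171) = -761727/(823 - 343171) = -761727/(-342348) = -761727*(-1/342348) = 253909/114116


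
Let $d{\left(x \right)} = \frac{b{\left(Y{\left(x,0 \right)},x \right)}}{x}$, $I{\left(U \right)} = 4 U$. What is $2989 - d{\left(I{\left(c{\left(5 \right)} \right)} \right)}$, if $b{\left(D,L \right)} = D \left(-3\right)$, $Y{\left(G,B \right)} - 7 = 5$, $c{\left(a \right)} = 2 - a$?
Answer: $2986$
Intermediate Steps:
$Y{\left(G,B \right)} = 12$ ($Y{\left(G,B \right)} = 7 + 5 = 12$)
$b{\left(D,L \right)} = - 3 D$
$d{\left(x \right)} = - \frac{36}{x}$ ($d{\left(x \right)} = \frac{\left(-3\right) 12}{x} = - \frac{36}{x}$)
$2989 - d{\left(I{\left(c{\left(5 \right)} \right)} \right)} = 2989 - - \frac{36}{4 \left(2 - 5\right)} = 2989 - - \frac{36}{4 \left(-3\right)} = 2989 - - \frac{36}{-12} = 2989 - \left(-36\right) \left(- \frac{1}{12}\right) = 2989 - 3 = 2986$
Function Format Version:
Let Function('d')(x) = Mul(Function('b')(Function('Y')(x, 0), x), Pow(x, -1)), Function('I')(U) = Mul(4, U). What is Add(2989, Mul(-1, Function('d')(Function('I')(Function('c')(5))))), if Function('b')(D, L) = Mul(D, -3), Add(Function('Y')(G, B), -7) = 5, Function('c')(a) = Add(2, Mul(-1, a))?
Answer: 2986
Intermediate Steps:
Function('Y')(G, B) = 12 (Function('Y')(G, B) = Add(7, 5) = 12)
Function('b')(D, L) = Mul(-3, D)
Function('d')(x) = Mul(-36, Pow(x, -1)) (Function('d')(x) = Mul(Mul(-3, 12), Pow(x, -1)) = Mul(-36, Pow(x, -1)))
Add(2989, Mul(-1, Function('d')(Function('I')(Function('c')(5))))) = Add(2989, Mul(-1, Mul(-36, Pow(Mul(4, Add(2, Mul(-1, 5))), -1)))) = Add(2989, Mul(-1, Mul(-36, Pow(Mul(4, Add(2, -5)), -1)))) = Add(2989, Mul(-1, Mul(-36, Pow(Mul(4, -3), -1)))) = Add(2989, Mul(-1, Mul(-36, Pow(-12, -1)))) = Add(2989, Mul(-1, Mul(-36, Rational(-1, 12)))) = Add(2989, Mul(-1, 3)) = Add(2989, -3) = 2986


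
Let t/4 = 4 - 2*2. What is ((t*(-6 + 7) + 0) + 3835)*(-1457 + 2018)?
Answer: 2151435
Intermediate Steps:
t = 0 (t = 4*(4 - 2*2) = 4*(4 - 4) = 4*0 = 0)
((t*(-6 + 7) + 0) + 3835)*(-1457 + 2018) = ((0*(-6 + 7) + 0) + 3835)*(-1457 + 2018) = ((0*1 + 0) + 3835)*561 = ((0 + 0) + 3835)*561 = (0 + 3835)*561 = 3835*561 = 2151435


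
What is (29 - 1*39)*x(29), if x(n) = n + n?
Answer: -580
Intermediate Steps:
x(n) = 2*n
(29 - 1*39)*x(29) = (29 - 1*39)*(2*29) = (29 - 39)*58 = -10*58 = -580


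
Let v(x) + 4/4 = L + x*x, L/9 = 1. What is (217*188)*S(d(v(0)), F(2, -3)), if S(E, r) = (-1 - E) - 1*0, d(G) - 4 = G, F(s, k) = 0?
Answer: -530348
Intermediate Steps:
L = 9 (L = 9*1 = 9)
v(x) = 8 + x² (v(x) = -1 + (9 + x*x) = -1 + (9 + x²) = 8 + x²)
d(G) = 4 + G
S(E, r) = -1 - E (S(E, r) = (-1 - E) + 0 = -1 - E)
(217*188)*S(d(v(0)), F(2, -3)) = (217*188)*(-1 - (4 + (8 + 0²))) = 40796*(-1 - (4 + (8 + 0))) = 40796*(-1 - (4 + 8)) = 40796*(-1 - 1*12) = 40796*(-1 - 12) = 40796*(-13) = -530348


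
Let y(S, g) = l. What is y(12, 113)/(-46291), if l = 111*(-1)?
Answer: 111/46291 ≈ 0.0023979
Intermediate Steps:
l = -111
y(S, g) = -111
y(12, 113)/(-46291) = -111/(-46291) = -111*(-1/46291) = 111/46291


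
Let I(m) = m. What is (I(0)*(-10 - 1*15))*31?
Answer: 0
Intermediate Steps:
(I(0)*(-10 - 1*15))*31 = (0*(-10 - 1*15))*31 = (0*(-10 - 15))*31 = (0*(-25))*31 = 0*31 = 0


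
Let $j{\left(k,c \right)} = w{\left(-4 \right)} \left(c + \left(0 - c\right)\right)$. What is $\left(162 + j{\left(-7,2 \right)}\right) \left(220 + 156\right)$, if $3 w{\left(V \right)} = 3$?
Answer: $60912$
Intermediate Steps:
$w{\left(V \right)} = 1$ ($w{\left(V \right)} = \frac{1}{3} \cdot 3 = 1$)
$j{\left(k,c \right)} = 0$ ($j{\left(k,c \right)} = 1 \left(c + \left(0 - c\right)\right) = 1 \left(c - c\right) = 1 \cdot 0 = 0$)
$\left(162 + j{\left(-7,2 \right)}\right) \left(220 + 156\right) = \left(162 + 0\right) \left(220 + 156\right) = 162 \cdot 376 = 60912$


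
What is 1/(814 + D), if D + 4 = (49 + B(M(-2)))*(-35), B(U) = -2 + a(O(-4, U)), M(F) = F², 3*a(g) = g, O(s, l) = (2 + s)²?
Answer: -3/2645 ≈ -0.0011342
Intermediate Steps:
a(g) = g/3
B(U) = -⅔ (B(U) = -2 + (2 - 4)²/3 = -2 + (⅓)*(-2)² = -2 + (⅓)*4 = -2 + 4/3 = -⅔)
D = -5087/3 (D = -4 + (49 - ⅔)*(-35) = -4 + (145/3)*(-35) = -4 - 5075/3 = -5087/3 ≈ -1695.7)
1/(814 + D) = 1/(814 - 5087/3) = 1/(-2645/3) = -3/2645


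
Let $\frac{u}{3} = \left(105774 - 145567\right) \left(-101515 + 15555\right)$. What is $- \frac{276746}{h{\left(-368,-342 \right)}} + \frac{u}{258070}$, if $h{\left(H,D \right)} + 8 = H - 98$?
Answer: $\frac{246776098519}{6116259} \approx 40348.0$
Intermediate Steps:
$h{\left(H,D \right)} = -106 + H$ ($h{\left(H,D \right)} = -8 + \left(H - 98\right) = -8 + \left(-98 + H\right) = -106 + H$)
$u = 10261818840$ ($u = 3 \left(105774 - 145567\right) \left(-101515 + 15555\right) = 3 \left(\left(-39793\right) \left(-85960\right)\right) = 3 \cdot 3420606280 = 10261818840$)
$- \frac{276746}{h{\left(-368,-342 \right)}} + \frac{u}{258070} = - \frac{276746}{-106 - 368} + \frac{10261818840}{258070} = - \frac{276746}{-474} + 10261818840 \cdot \frac{1}{258070} = \left(-276746\right) \left(- \frac{1}{474}\right) + \frac{1026181884}{25807} = \frac{138373}{237} + \frac{1026181884}{25807} = \frac{246776098519}{6116259}$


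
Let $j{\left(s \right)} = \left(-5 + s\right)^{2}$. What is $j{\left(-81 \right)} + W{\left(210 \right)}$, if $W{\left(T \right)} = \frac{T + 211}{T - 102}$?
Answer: $\frac{799189}{108} \approx 7399.9$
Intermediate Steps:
$W{\left(T \right)} = \frac{211 + T}{-102 + T}$
$j{\left(-81 \right)} + W{\left(210 \right)} = \left(-5 - 81\right)^{2} + \frac{211 + 210}{-102 + 210} = \left(-86\right)^{2} + \frac{1}{108} \cdot 421 = 7396 + \frac{1}{108} \cdot 421 = 7396 + \frac{421}{108} = \frac{799189}{108}$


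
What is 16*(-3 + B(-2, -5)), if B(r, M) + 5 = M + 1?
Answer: -192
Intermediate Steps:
B(r, M) = -4 + M (B(r, M) = -5 + (M + 1) = -5 + (1 + M) = -4 + M)
16*(-3 + B(-2, -5)) = 16*(-3 + (-4 - 5)) = 16*(-3 - 9) = 16*(-12) = -192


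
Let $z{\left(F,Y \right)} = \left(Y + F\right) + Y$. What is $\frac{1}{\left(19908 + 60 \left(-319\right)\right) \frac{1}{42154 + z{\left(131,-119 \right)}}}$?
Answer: $\frac{42047}{768} \approx 54.749$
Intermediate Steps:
$z{\left(F,Y \right)} = F + 2 Y$ ($z{\left(F,Y \right)} = \left(F + Y\right) + Y = F + 2 Y$)
$\frac{1}{\left(19908 + 60 \left(-319\right)\right) \frac{1}{42154 + z{\left(131,-119 \right)}}} = \frac{1}{\left(19908 + 60 \left(-319\right)\right) \frac{1}{42154 + \left(131 + 2 \left(-119\right)\right)}} = \frac{1}{\left(19908 - 19140\right) \frac{1}{42154 + \left(131 - 238\right)}} = \frac{1}{768 \frac{1}{42154 - 107}} = \frac{1}{768 \cdot \frac{1}{42047}} = \frac{1}{\frac{768}{42047}} = \frac{42047}{768}$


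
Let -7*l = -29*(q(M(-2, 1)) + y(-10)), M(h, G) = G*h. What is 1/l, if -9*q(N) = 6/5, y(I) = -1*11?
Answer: -105/4843 ≈ -0.021681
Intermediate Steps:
y(I) = -11
q(N) = -2/15 (q(N) = -2/(3*5) = -1/9*6/5 = -2/15)
l = -4843/105 (l = -(-29)*(-2/15 - 11)/7 = -(-29)*(-167)/(7*15) = -1/7*4843/15 = -4843/105 ≈ -46.124)
1/l = 1/(-4843/105) = -105/4843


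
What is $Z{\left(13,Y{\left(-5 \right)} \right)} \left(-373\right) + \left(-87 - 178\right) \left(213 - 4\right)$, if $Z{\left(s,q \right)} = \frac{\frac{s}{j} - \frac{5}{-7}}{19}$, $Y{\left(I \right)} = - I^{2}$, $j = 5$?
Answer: $- \frac{36874293}{665} \approx -55450.0$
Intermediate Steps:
$Z{\left(s,q \right)} = \frac{5}{133} + \frac{s}{95}$ ($Z{\left(s,q \right)} = \frac{\frac{s}{5} - \frac{5}{-7}}{19} = \left(s \frac{1}{5} - - \frac{5}{7}\right) \frac{1}{19} = \left(\frac{s}{5} + \frac{5}{7}\right) \frac{1}{19} = \left(\frac{5}{7} + \frac{s}{5}\right) \frac{1}{19} = \frac{5}{133} + \frac{s}{95}$)
$Z{\left(13,Y{\left(-5 \right)} \right)} \left(-373\right) + \left(-87 - 178\right) \left(213 - 4\right) = \left(\frac{5}{133} + \frac{1}{95} \cdot 13\right) \left(-373\right) + \left(-87 - 178\right) \left(213 - 4\right) = \left(\frac{5}{133} + \frac{13}{95}\right) \left(-373\right) - 55385 = \frac{116}{665} \left(-373\right) - 55385 = - \frac{43268}{665} - 55385 = - \frac{36874293}{665}$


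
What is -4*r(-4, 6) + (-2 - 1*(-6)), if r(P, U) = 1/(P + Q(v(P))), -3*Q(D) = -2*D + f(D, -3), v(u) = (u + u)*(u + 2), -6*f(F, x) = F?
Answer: 59/17 ≈ 3.4706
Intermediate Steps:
f(F, x) = -F/6
v(u) = 2*u*(2 + u) (v(u) = (2*u)*(2 + u) = 2*u*(2 + u))
Q(D) = 13*D/18 (Q(D) = -(-2*D - D/6)/3 = -(-13)*D/18 = 13*D/18)
r(P, U) = 1/(P + 13*P*(2 + P)/9) (r(P, U) = 1/(P + 13*(2*P*(2 + P))/18) = 1/(P + 13*P*(2 + P)/9))
-4*r(-4, 6) + (-2 - 1*(-6)) = -36/((-4)*(35 + 13*(-4))) + (-2 - 1*(-6)) = -36*(-1)/(4*(35 - 52)) + (-2 + 6) = -36*(-1)/(4*(-17)) + 4 = -36*(-1)*(-1)/(4*17) + 4 = -4*9/68 + 4 = -9/17 + 4 = 59/17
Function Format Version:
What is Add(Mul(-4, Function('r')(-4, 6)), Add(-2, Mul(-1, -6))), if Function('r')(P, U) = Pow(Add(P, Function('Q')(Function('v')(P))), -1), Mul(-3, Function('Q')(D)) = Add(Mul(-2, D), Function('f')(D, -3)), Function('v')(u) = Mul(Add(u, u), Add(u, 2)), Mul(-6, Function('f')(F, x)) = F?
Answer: Rational(59, 17) ≈ 3.4706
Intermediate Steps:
Function('f')(F, x) = Mul(Rational(-1, 6), F)
Function('v')(u) = Mul(2, u, Add(2, u)) (Function('v')(u) = Mul(Mul(2, u), Add(2, u)) = Mul(2, u, Add(2, u)))
Function('Q')(D) = Mul(Rational(13, 18), D) (Function('Q')(D) = Mul(Rational(-1, 3), Add(Mul(-2, D), Mul(Rational(-1, 6), D))) = Mul(Rational(-1, 3), Mul(Rational(-13, 6), D)) = Mul(Rational(13, 18), D))
Function('r')(P, U) = Pow(Add(P, Mul(Rational(13, 9), P, Add(2, P))), -1) (Function('r')(P, U) = Pow(Add(P, Mul(Rational(13, 18), Mul(2, P, Add(2, P)))), -1) = Pow(Add(P, Mul(Rational(13, 9), P, Add(2, P))), -1))
Add(Mul(-4, Function('r')(-4, 6)), Add(-2, Mul(-1, -6))) = Add(Mul(-4, Mul(9, Pow(-4, -1), Pow(Add(35, Mul(13, -4)), -1))), Add(-2, Mul(-1, -6))) = Add(Mul(-4, Mul(9, Rational(-1, 4), Pow(Add(35, -52), -1))), Add(-2, 6)) = Add(Mul(-4, Mul(9, Rational(-1, 4), Pow(-17, -1))), 4) = Add(Mul(-4, Mul(9, Rational(-1, 4), Rational(-1, 17))), 4) = Add(Mul(-4, Rational(9, 68)), 4) = Add(Rational(-9, 17), 4) = Rational(59, 17)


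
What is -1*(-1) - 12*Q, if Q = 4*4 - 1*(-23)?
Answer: -467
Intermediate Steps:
Q = 39 (Q = 16 + 23 = 39)
-1*(-1) - 12*Q = -1*(-1) - 12*39 = 1 - 468 = -467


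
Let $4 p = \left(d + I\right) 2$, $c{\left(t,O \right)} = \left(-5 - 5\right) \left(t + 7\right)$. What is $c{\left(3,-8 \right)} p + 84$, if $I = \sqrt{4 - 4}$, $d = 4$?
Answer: $-116$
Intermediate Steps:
$I = 0$ ($I = \sqrt{0} = 0$)
$c{\left(t,O \right)} = -70 - 10 t$ ($c{\left(t,O \right)} = - 10 \left(7 + t\right) = -70 - 10 t$)
$p = 2$ ($p = \frac{\left(4 + 0\right) 2}{4} = \frac{4 \cdot 2}{4} = \frac{1}{4} \cdot 8 = 2$)
$c{\left(3,-8 \right)} p + 84 = \left(-70 - 30\right) 2 + 84 = \left(-100\right) 2 + 84 = -200 + 84 = -116$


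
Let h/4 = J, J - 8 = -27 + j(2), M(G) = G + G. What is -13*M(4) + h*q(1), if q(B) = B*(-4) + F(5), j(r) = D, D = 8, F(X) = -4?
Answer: 248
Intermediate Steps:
M(G) = 2*G
j(r) = 8
q(B) = -4 - 4*B (q(B) = B*(-4) - 4 = -4*B - 4 = -4 - 4*B)
J = -11 (J = 8 + (-27 + 8) = 8 - 19 = -11)
h = -44 (h = 4*(-11) = -44)
-13*M(4) + h*q(1) = -26*4 - 44*(-4 - 4*1) = -13*8 - 44*(-4 - 4) = -104 - 44*(-8) = -104 + 352 = 248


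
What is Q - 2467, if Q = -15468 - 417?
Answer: -18352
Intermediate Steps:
Q = -15885
Q - 2467 = -15885 - 2467 = -18352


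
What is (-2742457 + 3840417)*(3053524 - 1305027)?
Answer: 1919779766120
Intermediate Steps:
(-2742457 + 3840417)*(3053524 - 1305027) = 1097960*1748497 = 1919779766120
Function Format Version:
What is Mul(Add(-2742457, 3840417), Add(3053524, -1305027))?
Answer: 1919779766120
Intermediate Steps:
Mul(Add(-2742457, 3840417), Add(3053524, -1305027)) = Mul(1097960, 1748497) = 1919779766120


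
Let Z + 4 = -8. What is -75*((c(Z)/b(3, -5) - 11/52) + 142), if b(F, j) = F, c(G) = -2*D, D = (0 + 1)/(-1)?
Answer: -555575/52 ≈ -10684.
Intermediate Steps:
Z = -12 (Z = -4 - 8 = -12)
D = -1 (D = 1*(-1) = -1)
c(G) = 2 (c(G) = -2*(-1) = 2)
-75*((c(Z)/b(3, -5) - 11/52) + 142) = -75*((2/3 - 11/52) + 142) = -75*((2*(⅓) - 11*1/52) + 142) = -75*((⅔ - 11/52) + 142) = -75*(71/156 + 142) = -75*22223/156 = -555575/52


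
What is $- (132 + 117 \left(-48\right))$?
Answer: $5484$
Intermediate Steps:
$- (132 + 117 \left(-48\right)) = - (132 - 5616) = \left(-1\right) \left(-5484\right) = 5484$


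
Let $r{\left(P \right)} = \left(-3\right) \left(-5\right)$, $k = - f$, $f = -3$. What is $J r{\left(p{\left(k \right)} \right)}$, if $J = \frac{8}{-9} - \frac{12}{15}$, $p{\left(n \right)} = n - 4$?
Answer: $- \frac{76}{3} \approx -25.333$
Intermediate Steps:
$k = 3$ ($k = \left(-1\right) \left(-3\right) = 3$)
$p{\left(n \right)} = -4 + n$ ($p{\left(n \right)} = n - 4 = -4 + n$)
$J = - \frac{76}{45}$ ($J = 8 \left(- \frac{1}{9}\right) - \frac{4}{5} = - \frac{8}{9} - \frac{4}{5} = - \frac{76}{45} \approx -1.6889$)
$r{\left(P \right)} = 15$
$J r{\left(p{\left(k \right)} \right)} = \left(- \frac{76}{45}\right) 15 = - \frac{76}{3}$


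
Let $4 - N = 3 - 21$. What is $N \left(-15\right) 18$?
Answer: $-5940$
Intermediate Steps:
$N = 22$ ($N = 4 - \left(3 - 21\right) = 4 - -18 = 4 + 18 = 22$)
$N \left(-15\right) 18 = 22 \left(-15\right) 18 = \left(-330\right) 18 = -5940$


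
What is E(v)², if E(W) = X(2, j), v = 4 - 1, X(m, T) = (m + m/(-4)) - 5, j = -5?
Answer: 49/4 ≈ 12.250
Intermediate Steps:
X(m, T) = -5 + 3*m/4 (X(m, T) = (m + m*(-¼)) - 5 = (m - m/4) - 5 = 3*m/4 - 5 = -5 + 3*m/4)
v = 3
E(W) = -7/2 (E(W) = -5 + (¾)*2 = -5 + 3/2 = -7/2)
E(v)² = (-7/2)² = 49/4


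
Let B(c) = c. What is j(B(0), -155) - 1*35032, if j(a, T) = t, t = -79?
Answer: -35111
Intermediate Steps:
j(a, T) = -79
j(B(0), -155) - 1*35032 = -79 - 1*35032 = -79 - 35032 = -35111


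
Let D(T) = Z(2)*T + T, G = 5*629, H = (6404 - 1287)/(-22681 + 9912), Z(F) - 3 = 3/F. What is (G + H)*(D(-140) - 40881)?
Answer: -1672428763588/12769 ≈ -1.3098e+8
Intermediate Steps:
Z(F) = 3 + 3/F
H = -5117/12769 (H = 5117/(-12769) = 5117*(-1/12769) = -5117/12769 ≈ -0.40074)
G = 3145
D(T) = 11*T/2 (D(T) = (3 + 3/2)*T + T = 9*T/2 + T = 11*T/2)
(G + H)*(D(-140) - 40881) = (3145 - 5117/12769)*((11/2)*(-140) - 40881) = 40153388*(-770 - 40881)/12769 = (40153388/12769)*(-41651) = -1672428763588/12769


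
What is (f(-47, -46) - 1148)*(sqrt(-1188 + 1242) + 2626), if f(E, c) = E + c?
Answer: -3258866 - 3723*sqrt(6) ≈ -3.2680e+6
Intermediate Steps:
(f(-47, -46) - 1148)*(sqrt(-1188 + 1242) + 2626) = ((-47 - 46) - 1148)*(sqrt(-1188 + 1242) + 2626) = (-93 - 1148)*(sqrt(54) + 2626) = -1241*(3*sqrt(6) + 2626) = -1241*(2626 + 3*sqrt(6)) = -3258866 - 3723*sqrt(6)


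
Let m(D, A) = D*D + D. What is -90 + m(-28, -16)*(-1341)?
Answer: -1013886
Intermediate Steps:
m(D, A) = D + D² (m(D, A) = D² + D = D + D²)
-90 + m(-28, -16)*(-1341) = -90 - 28*(1 - 28)*(-1341) = -90 - 28*(-27)*(-1341) = -90 + 756*(-1341) = -90 - 1013796 = -1013886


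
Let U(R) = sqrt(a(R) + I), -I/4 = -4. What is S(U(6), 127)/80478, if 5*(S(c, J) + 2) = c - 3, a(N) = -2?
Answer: -13/402390 + sqrt(14)/402390 ≈ -2.3008e-5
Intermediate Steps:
I = 16 (I = -4*(-4) = 16)
U(R) = sqrt(14) (U(R) = sqrt(-2 + 16) = sqrt(14))
S(c, J) = -13/5 + c/5 (S(c, J) = -2 + (c - 3)/5 = -2 + (-3 + c)/5 = -2 + (-3/5 + c/5) = -13/5 + c/5)
S(U(6), 127)/80478 = (-13/5 + sqrt(14)/5)/80478 = (-13/5 + sqrt(14)/5)*(1/80478) = -13/402390 + sqrt(14)/402390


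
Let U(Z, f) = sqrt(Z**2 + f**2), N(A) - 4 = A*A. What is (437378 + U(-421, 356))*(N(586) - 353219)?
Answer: -4294614582 - 9819*sqrt(303977) ≈ -4.3000e+9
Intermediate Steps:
N(A) = 4 + A**2 (N(A) = 4 + A*A = 4 + A**2)
(437378 + U(-421, 356))*(N(586) - 353219) = (437378 + sqrt((-421)**2 + 356**2))*((4 + 586**2) - 353219) = (437378 + sqrt(177241 + 126736))*((4 + 343396) - 353219) = (437378 + sqrt(303977))*(343400 - 353219) = (437378 + sqrt(303977))*(-9819) = -4294614582 - 9819*sqrt(303977)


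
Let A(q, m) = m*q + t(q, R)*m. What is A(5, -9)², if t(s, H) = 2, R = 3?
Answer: 3969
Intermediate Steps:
A(q, m) = 2*m + m*q (A(q, m) = m*q + 2*m = 2*m + m*q)
A(5, -9)² = (-9*(2 + 5))² = (-9*7)² = (-63)² = 3969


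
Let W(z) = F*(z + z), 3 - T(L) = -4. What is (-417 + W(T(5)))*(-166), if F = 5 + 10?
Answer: 34362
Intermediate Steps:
F = 15
T(L) = 7 (T(L) = 3 - 1*(-4) = 3 + 4 = 7)
W(z) = 30*z (W(z) = 15*(z + z) = 15*(2*z) = 30*z)
(-417 + W(T(5)))*(-166) = (-417 + 30*7)*(-166) = (-417 + 210)*(-166) = -207*(-166) = 34362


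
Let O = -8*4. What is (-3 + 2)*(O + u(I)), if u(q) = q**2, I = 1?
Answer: 31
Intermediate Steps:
O = -32
(-3 + 2)*(O + u(I)) = (-3 + 2)*(-32 + 1**2) = -(-32 + 1) = -1*(-31) = 31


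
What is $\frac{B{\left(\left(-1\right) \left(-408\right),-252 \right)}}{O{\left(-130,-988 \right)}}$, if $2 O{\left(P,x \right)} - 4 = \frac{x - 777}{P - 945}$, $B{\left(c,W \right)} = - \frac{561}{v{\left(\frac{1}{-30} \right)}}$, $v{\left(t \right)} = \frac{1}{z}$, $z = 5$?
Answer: $- \frac{1206150}{1213} \approx -994.35$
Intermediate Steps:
$v{\left(t \right)} = \frac{1}{5}$
$B{\left(c,W \right)} = -2805$ ($B{\left(c,W \right)} = - 561 \frac{1}{\frac{1}{5}} = \left(-561\right) 5 = -2805$)
$O{\left(P,x \right)} = 2 + \frac{-777 + x}{2 \left(-945 + P\right)}$ ($O{\left(P,x \right)} = 2 + \frac{\left(x - 777\right) \frac{1}{P - 945}}{2} = 2 + \frac{\left(-777 + x\right) \frac{1}{-945 + P}}{2} = 2 + \frac{\frac{1}{-945 + P} \left(-777 + x\right)}{2} = 2 + \frac{-777 + x}{2 \left(-945 + P\right)}$)
$\frac{B{\left(\left(-1\right) \left(-408\right),-252 \right)}}{O{\left(-130,-988 \right)}} = - \frac{2805}{\frac{1}{2} \frac{1}{-945 - 130} \left(-4557 - 988 + 4 \left(-130\right)\right)} = - \frac{2805}{\frac{1}{2} \frac{1}{-1075} \left(-4557 - 988 - 520\right)} = - \frac{2805}{\frac{1}{2} \left(- \frac{1}{1075}\right) \left(-6065\right)} = - \frac{2805}{\frac{1213}{430}} = \left(-2805\right) \frac{430}{1213} = - \frac{1206150}{1213}$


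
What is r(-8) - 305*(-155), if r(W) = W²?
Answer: 47339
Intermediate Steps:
r(-8) - 305*(-155) = (-8)² - 305*(-155) = 64 + 47275 = 47339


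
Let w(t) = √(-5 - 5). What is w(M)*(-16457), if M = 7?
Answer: -16457*I*√10 ≈ -52042.0*I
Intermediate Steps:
w(t) = I*√10 (w(t) = √(-10) = I*√10)
w(M)*(-16457) = (I*√10)*(-16457) = -16457*I*√10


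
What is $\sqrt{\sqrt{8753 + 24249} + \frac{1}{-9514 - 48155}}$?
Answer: $\frac{\sqrt{-57669 + 3325713561 \sqrt{33002}}}{57669} \approx 13.478$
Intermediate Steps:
$\sqrt{\sqrt{8753 + 24249} + \frac{1}{-9514 - 48155}} = \sqrt{\sqrt{33002} + \frac{1}{-57669}} = \sqrt{\sqrt{33002} - \frac{1}{57669}} = \sqrt{- \frac{1}{57669} + \sqrt{33002}}$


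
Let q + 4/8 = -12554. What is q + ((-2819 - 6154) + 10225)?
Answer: -22605/2 ≈ -11303.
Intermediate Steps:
q = -25109/2 (q = -½ - 12554 = -25109/2 ≈ -12555.)
q + ((-2819 - 6154) + 10225) = -25109/2 + ((-2819 - 6154) + 10225) = -25109/2 + (-8973 + 10225) = -25109/2 + 1252 = -22605/2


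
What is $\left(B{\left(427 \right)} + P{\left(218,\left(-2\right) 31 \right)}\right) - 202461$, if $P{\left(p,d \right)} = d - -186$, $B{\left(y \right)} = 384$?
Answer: $-201953$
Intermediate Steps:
$P{\left(p,d \right)} = 186 + d$ ($P{\left(p,d \right)} = d + 186 = 186 + d$)
$\left(B{\left(427 \right)} + P{\left(218,\left(-2\right) 31 \right)}\right) - 202461 = \left(384 + \left(186 - 62\right)\right) - 202461 = \left(384 + 124\right) - 202461 = 508 - 202461 = -201953$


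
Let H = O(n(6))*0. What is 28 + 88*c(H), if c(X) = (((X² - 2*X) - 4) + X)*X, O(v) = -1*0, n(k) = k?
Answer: 28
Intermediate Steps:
O(v) = 0
H = 0 (H = 0*0 = 0)
c(X) = X*(-4 + X² - X) (c(X) = ((-4 + X² - 2*X) + X)*X = (-4 + X² - X)*X = X*(-4 + X² - X))
28 + 88*c(H) = 28 + 88*(0*(-4 + 0² - 1*0)) = 28 + 88*(0*(-4 + 0 + 0)) = 28 + 88*(0*(-4)) = 28 + 88*0 = 28 + 0 = 28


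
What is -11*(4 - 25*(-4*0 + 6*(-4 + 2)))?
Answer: -3344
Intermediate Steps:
-11*(4 - 25*(-4*0 + 6*(-4 + 2))) = -11*(4 - 25*(0 + 6*(-2))) = -11*(4 - 25*(0 - 12)) = -11*(4 - 25*(-12)) = -11*(4 + 300) = -11*304 = -3344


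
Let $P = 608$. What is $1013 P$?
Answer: $615904$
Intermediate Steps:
$1013 P = 1013 \cdot 608 = 615904$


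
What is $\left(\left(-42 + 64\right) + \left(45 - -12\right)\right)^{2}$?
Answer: $6241$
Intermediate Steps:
$\left(\left(-42 + 64\right) + \left(45 - -12\right)\right)^{2} = \left(22 + \left(45 + 12\right)\right)^{2} = \left(22 + 57\right)^{2} = 79^{2} = 6241$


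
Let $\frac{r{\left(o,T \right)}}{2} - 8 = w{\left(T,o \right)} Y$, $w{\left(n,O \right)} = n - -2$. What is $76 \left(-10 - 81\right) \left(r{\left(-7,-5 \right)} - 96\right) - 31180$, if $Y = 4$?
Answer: $688084$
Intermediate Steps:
$w{\left(n,O \right)} = 2 + n$ ($w{\left(n,O \right)} = n + 2 = 2 + n$)
$r{\left(o,T \right)} = 32 + 8 T$ ($r{\left(o,T \right)} = 16 + 2 \left(2 + T\right) 4 = 16 + 2 \left(8 + 4 T\right) = 16 + \left(16 + 8 T\right) = 32 + 8 T$)
$76 \left(-10 - 81\right) \left(r{\left(-7,-5 \right)} - 96\right) - 31180 = 76 \left(-10 - 81\right) \left(\left(32 + 8 \left(-5\right)\right) - 96\right) - 31180 = 76 \left(- 91 \left(\left(32 - 40\right) - 96\right)\right) - 31180 = 76 \left(- 91 \left(-8 - 96\right)\right) - 31180 = 76 \left(\left(-91\right) \left(-104\right)\right) - 31180 = 76 \cdot 9464 - 31180 = 719264 - 31180 = 688084$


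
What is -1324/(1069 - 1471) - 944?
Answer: -189082/201 ≈ -940.71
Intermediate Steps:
-1324/(1069 - 1471) - 944 = -1324/(-402) - 944 = -1324*(-1/402) - 944 = 662/201 - 944 = -189082/201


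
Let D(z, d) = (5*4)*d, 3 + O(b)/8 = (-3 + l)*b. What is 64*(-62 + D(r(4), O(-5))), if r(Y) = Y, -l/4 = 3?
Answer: 733312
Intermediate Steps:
l = -12 (l = -4*3 = -12)
O(b) = -24 - 120*b (O(b) = -24 + 8*((-3 - 12)*b) = -24 + 8*(-15*b) = -24 - 120*b)
D(z, d) = 20*d
64*(-62 + D(r(4), O(-5))) = 64*(-62 + 20*(-24 - 120*(-5))) = 64*(-62 + 20*(-24 + 600)) = 64*(-62 + 20*576) = 64*(-62 + 11520) = 64*11458 = 733312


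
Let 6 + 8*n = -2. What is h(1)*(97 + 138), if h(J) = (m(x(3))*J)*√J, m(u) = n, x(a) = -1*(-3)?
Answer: -235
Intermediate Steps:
x(a) = 3
n = -1 (n = -¾ + (⅛)*(-2) = -¾ - ¼ = -1)
m(u) = -1
h(J) = -J^(3/2) (h(J) = (-J)*√J = -J^(3/2))
h(1)*(97 + 138) = (-1^(3/2))*(97 + 138) = -1*1*235 = -1*235 = -235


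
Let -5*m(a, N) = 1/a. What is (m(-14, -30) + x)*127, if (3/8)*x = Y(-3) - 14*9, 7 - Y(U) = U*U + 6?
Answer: -9529699/210 ≈ -45380.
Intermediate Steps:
m(a, N) = -1/(5*a)
Y(U) = 1 - U**2 (Y(U) = 7 - (U*U + 6) = 7 - (U**2 + 6) = 7 - (6 + U**2) = 7 + (-6 - U**2) = 1 - U**2)
x = -1072/3 (x = 8*((1 - 1*(-3)**2) - 14*9)/3 = 8*((1 - 1*9) - 126)/3 = 8*((1 - 9) - 126)/3 = 8*(-8 - 126)/3 = (8/3)*(-134) = -1072/3 ≈ -357.33)
(m(-14, -30) + x)*127 = (-1/5/(-14) - 1072/3)*127 = (-1/5*(-1/14) - 1072/3)*127 = (1/70 - 1072/3)*127 = -75037/210*127 = -9529699/210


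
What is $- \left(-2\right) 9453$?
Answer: $18906$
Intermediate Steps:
$- \left(-2\right) 9453 = \left(-1\right) \left(-18906\right) = 18906$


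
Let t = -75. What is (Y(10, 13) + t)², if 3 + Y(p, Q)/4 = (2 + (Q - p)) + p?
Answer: 729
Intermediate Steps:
Y(p, Q) = -4 + 4*Q (Y(p, Q) = -12 + 4*((2 + (Q - p)) + p) = -12 + 4*((2 + Q - p) + p) = -12 + 4*(2 + Q) = -12 + (8 + 4*Q) = -4 + 4*Q)
(Y(10, 13) + t)² = ((-4 + 4*13) - 75)² = ((-4 + 52) - 75)² = (48 - 75)² = (-27)² = 729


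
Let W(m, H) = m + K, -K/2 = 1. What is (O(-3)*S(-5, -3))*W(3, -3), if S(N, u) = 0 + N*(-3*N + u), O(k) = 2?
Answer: -120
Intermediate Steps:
K = -2 (K = -2*1 = -2)
W(m, H) = -2 + m (W(m, H) = m - 2 = -2 + m)
S(N, u) = N*(u - 3*N) (S(N, u) = 0 + N*(u - 3*N) = N*(u - 3*N))
(O(-3)*S(-5, -3))*W(3, -3) = (2*(-5*(-3 - 3*(-5))))*(-2 + 3) = (2*(-5*(-3 + 15)))*1 = (2*(-5*12))*1 = (2*(-60))*1 = -120*1 = -120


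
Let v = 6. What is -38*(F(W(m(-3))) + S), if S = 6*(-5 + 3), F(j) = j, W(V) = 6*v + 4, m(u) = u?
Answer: -1064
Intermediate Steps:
W(V) = 40 (W(V) = 6*6 + 4 = 36 + 4 = 40)
S = -12 (S = 6*(-2) = -12)
-38*(F(W(m(-3))) + S) = -38*(40 - 12) = -38*28 = -1064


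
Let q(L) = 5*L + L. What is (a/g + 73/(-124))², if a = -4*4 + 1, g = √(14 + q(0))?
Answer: 1767103/107632 + 1095*√14/868 ≈ 21.138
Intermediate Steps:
q(L) = 6*L
g = √14 (g = √(14 + 6*0) = √(14 + 0) = √14 ≈ 3.7417)
a = -15 (a = -16 + 1 = -15)
(a/g + 73/(-124))² = (-15*√14/14 + 73/(-124))² = (-15*√14/14 + 73*(-1/124))² = (-15*√14/14 - 73/124)² = (-73/124 - 15*√14/14)²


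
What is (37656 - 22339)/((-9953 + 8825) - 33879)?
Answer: -15317/35007 ≈ -0.43754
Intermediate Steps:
(37656 - 22339)/((-9953 + 8825) - 33879) = 15317/(-1128 - 33879) = 15317/(-35007) = 15317*(-1/35007) = -15317/35007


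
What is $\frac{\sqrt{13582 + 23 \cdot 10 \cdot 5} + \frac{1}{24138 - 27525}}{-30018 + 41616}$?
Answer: $- \frac{1}{39282426} + \frac{\sqrt{3683}}{5799} \approx 0.010465$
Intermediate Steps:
$\frac{\sqrt{13582 + 23 \cdot 10 \cdot 5} + \frac{1}{24138 - 27525}}{-30018 + 41616} = \frac{\sqrt{13582 + 230 \cdot 5} + \frac{1}{-3387}}{11598} = \left(\sqrt{13582 + 1150} - \frac{1}{3387}\right) \frac{1}{11598} = \left(\sqrt{14732} - \frac{1}{3387}\right) \frac{1}{11598} = \left(2 \sqrt{3683} - \frac{1}{3387}\right) \frac{1}{11598} = \left(- \frac{1}{3387} + 2 \sqrt{3683}\right) \frac{1}{11598} = - \frac{1}{39282426} + \frac{\sqrt{3683}}{5799}$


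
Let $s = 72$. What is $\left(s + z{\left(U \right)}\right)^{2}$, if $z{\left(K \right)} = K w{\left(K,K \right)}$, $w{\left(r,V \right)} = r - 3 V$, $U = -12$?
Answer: $46656$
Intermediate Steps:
$z{\left(K \right)} = - 2 K^{2}$ ($z{\left(K \right)} = K \left(K - 3 K\right) = K \left(- 2 K\right) = - 2 K^{2}$)
$\left(s + z{\left(U \right)}\right)^{2} = \left(72 - 2 \left(-12\right)^{2}\right)^{2} = \left(72 - 288\right)^{2} = \left(-216\right)^{2} = 46656$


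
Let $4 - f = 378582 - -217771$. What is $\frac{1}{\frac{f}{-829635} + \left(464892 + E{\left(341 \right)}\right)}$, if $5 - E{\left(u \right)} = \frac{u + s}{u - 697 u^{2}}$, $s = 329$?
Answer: $\frac{11206642656110}{5209942606424399759} \approx 2.151 \cdot 10^{-6}$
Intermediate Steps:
$f = -596349$ ($f = 4 - \left(378582 - -217771\right) = 4 - \left(378582 + 217771\right) = 4 - 596353 = -596349$)
$E{\left(u \right)} = 5 - \frac{329 + u}{u - 697 u^{2}}$ ($E{\left(u \right)} = 5 - \frac{u + 329}{u - 697 u^{2}} = 5 - \frac{329 + u}{u - 697 u^{2}}$)
$\frac{1}{\frac{f}{-829635} + \left(464892 + E{\left(341 \right)}\right)} = \frac{1}{- \frac{596349}{-829635} + \left(464892 + \frac{329 - 1364 + 3485 \cdot 341^{2}}{341 \left(-1 + 697 \cdot 341\right)}\right)} = \frac{1}{\left(-596349\right) \left(- \frac{1}{829635}\right) + \left(464892 + \frac{329 - 1364 + 3485 \cdot 116281}{341 \left(-1 + 237677\right)}\right)} = \frac{1}{\frac{198783}{276545} + \left(464892 + \frac{329 - 1364 + 405239285}{341 \cdot 237676}\right)} = \frac{1}{\frac{198783}{276545} + \left(464892 + \frac{1}{341} \cdot \frac{1}{237676} \cdot 405238250\right)} = \frac{1}{\frac{198783}{276545} + \left(464892 + \frac{202619125}{40523758}\right)} = \frac{1}{\frac{198783}{276545} + \frac{18839373523261}{40523758}} = \frac{1}{\frac{5209942606424399759}{11206642656110}} = \frac{11206642656110}{5209942606424399759}$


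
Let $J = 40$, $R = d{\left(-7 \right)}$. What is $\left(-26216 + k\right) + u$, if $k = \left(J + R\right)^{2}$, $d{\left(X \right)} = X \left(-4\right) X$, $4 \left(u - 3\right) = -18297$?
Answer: $- \frac{25805}{4} \approx -6451.3$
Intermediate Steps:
$u = - \frac{18285}{4}$ ($u = 3 + \frac{1}{4} \left(-18297\right) = 3 - \frac{18297}{4} = - \frac{18285}{4} \approx -4571.3$)
$d{\left(X \right)} = - 4 X^{2}$ ($d{\left(X \right)} = - 4 X X = - 4 X^{2}$)
$R = -196$ ($R = - 4 \left(-7\right)^{2} = \left(-4\right) 49 = -196$)
$k = 24336$ ($k = \left(40 - 196\right)^{2} = \left(-156\right)^{2} = 24336$)
$\left(-26216 + k\right) + u = \left(-26216 + 24336\right) - \frac{18285}{4} = -1880 - \frac{18285}{4} = - \frac{25805}{4}$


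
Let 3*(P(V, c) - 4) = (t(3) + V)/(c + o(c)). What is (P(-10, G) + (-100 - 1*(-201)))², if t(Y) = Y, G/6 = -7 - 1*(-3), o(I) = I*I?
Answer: 30231820129/2742336 ≈ 11024.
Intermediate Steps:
o(I) = I²
G = -24 (G = 6*(-7 - 1*(-3)) = 6*(-7 + 3) = 6*(-4) = -24)
P(V, c) = 4 + (3 + V)/(3*(c + c²)) (P(V, c) = 4 + ((3 + V)/(c + c²))/3 = 4 + (3 + V)/(3*(c + c²)))
(P(-10, G) + (-100 - 1*(-201)))² = ((⅓)*(3 - 10 + 12*(-24) + 12*(-24)²)/(-24*(1 - 24)) + (-100 - 1*(-201)))² = ((⅓)*(-1/24)*(3 - 10 - 288 + 12*576)/(-23) + (-100 + 201))² = ((⅓)*(-1/24)*(-1/23)*(3 - 10 - 288 + 6912) + 101)² = ((⅓)*(-1/24)*(-1/23)*6617 + 101)² = (6617/1656 + 101)² = (173873/1656)² = 30231820129/2742336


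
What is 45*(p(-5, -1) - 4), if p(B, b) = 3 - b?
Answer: 0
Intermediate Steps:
45*(p(-5, -1) - 4) = 45*((3 - 1*(-1)) - 4) = 45*((3 + 1) - 4) = 45*(4 - 4) = 45*0 = 0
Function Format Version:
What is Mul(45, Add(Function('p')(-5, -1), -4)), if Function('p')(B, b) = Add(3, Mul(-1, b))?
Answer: 0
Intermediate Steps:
Mul(45, Add(Function('p')(-5, -1), -4)) = Mul(45, Add(Add(3, Mul(-1, -1)), -4)) = Mul(45, Add(Add(3, 1), -4)) = Mul(45, Add(4, -4)) = Mul(45, 0) = 0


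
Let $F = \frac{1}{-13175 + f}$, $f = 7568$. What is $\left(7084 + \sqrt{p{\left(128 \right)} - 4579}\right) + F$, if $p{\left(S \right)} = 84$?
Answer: $\frac{39719987}{5607} + i \sqrt{4495} \approx 7084.0 + 67.045 i$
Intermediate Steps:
$F = - \frac{1}{5607}$ ($F = \frac{1}{-13175 + 7568} = \frac{1}{-5607} = - \frac{1}{5607} \approx -0.00017835$)
$\left(7084 + \sqrt{p{\left(128 \right)} - 4579}\right) + F = \left(7084 + \sqrt{84 - 4579}\right) - \frac{1}{5607} = \left(7084 + \sqrt{-4495}\right) - \frac{1}{5607} = \left(7084 + i \sqrt{4495}\right) - \frac{1}{5607} = \frac{39719987}{5607} + i \sqrt{4495}$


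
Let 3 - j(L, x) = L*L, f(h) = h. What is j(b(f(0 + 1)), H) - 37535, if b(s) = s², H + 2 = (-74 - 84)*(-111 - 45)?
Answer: -37533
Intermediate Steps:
H = 24646 (H = -2 + (-74 - 84)*(-111 - 45) = -2 - 158*(-156) = -2 + 24648 = 24646)
j(L, x) = 3 - L² (j(L, x) = 3 - L*L = 3 - L²)
j(b(f(0 + 1)), H) - 37535 = (3 - ((0 + 1)²)²) - 37535 = (3 - (1²)²) - 37535 = (3 - 1*1²) - 37535 = (3 - 1*1) - 37535 = (3 - 1) - 37535 = 2 - 37535 = -37533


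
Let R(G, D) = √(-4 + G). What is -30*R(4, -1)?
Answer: 0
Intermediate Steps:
-30*R(4, -1) = -30*√(-4 + 4) = -30*√0 = -30*0 = 0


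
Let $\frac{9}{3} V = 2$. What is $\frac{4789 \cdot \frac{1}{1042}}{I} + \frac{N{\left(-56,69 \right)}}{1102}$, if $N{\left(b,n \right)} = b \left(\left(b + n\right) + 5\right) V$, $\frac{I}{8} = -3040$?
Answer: $- \frac{448282241}{734901760} \approx -0.60999$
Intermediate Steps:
$V = \frac{2}{3}$ ($V = \frac{1}{3} \cdot 2 = \frac{2}{3} \approx 0.66667$)
$I = -24320$ ($I = 8 \left(-3040\right) = -24320$)
$N{\left(b,n \right)} = \frac{2 b \left(5 + b + n\right)}{3}$ ($N{\left(b,n \right)} = b \left(\left(b + n\right) + 5\right) \frac{2}{3} = b \left(5 + b + n\right) \frac{2}{3} = \frac{2 b \left(5 + b + n\right)}{3}$)
$\frac{4789 \cdot \frac{1}{1042}}{I} + \frac{N{\left(-56,69 \right)}}{1102} = \frac{4789 \cdot \frac{1}{1042}}{-24320} + \frac{\frac{2}{3} \left(-56\right) \left(5 - 56 + 69\right)}{1102} = 4789 \cdot \frac{1}{1042} \left(- \frac{1}{24320}\right) + \frac{2}{3} \left(-56\right) 18 \cdot \frac{1}{1102} = \frac{4789}{1042} \left(- \frac{1}{24320}\right) - \frac{336}{551} = - \frac{4789}{25341440} - \frac{336}{551} = - \frac{448282241}{734901760}$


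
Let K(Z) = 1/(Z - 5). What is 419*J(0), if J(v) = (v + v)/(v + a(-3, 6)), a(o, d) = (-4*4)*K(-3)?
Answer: 0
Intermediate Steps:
K(Z) = 1/(-5 + Z)
a(o, d) = 2 (a(o, d) = (-4*4)/(-5 - 3) = -16/(-8) = -16*(-⅛) = 2)
J(v) = 2*v/(2 + v) (J(v) = (v + v)/(v + 2) = (2*v)/(2 + v) = 2*v/(2 + v))
419*J(0) = 419*(2*0/(2 + 0)) = 419*(2*0/2) = 419*(2*0*(½)) = 419*0 = 0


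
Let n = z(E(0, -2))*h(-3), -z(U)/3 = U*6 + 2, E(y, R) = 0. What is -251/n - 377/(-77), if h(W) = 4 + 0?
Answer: 28375/1848 ≈ 15.354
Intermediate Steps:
h(W) = 4
z(U) = -6 - 18*U (z(U) = -3*(U*6 + 2) = -3*(6*U + 2) = -3*(2 + 6*U) = -6 - 18*U)
n = -24 (n = (-6 - 18*0)*4 = (-6 + 0)*4 = -6*4 = -24)
-251/n - 377/(-77) = -251/(-24) - 377/(-77) = -251*(-1/24) - 377*(-1/77) = 251/24 + 377/77 = 28375/1848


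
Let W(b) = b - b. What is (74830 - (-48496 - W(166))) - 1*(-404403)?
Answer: 527729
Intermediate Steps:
W(b) = 0
(74830 - (-48496 - W(166))) - 1*(-404403) = (74830 - (-48496 - 1*0)) - 1*(-404403) = (74830 - (-48496 + 0)) + 404403 = (74830 - 1*(-48496)) + 404403 = (74830 + 48496) + 404403 = 123326 + 404403 = 527729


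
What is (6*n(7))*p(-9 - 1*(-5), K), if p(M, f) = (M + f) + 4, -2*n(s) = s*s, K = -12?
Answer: 1764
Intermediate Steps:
n(s) = -s²/2 (n(s) = -s*s/2 = -s²/2)
p(M, f) = 4 + M + f
(6*n(7))*p(-9 - 1*(-5), K) = (6*(-½*7²))*(4 + (-9 - 1*(-5)) - 12) = (6*(-½*49))*(4 + (-9 + 5) - 12) = (6*(-49/2))*(4 - 4 - 12) = -147*(-12) = 1764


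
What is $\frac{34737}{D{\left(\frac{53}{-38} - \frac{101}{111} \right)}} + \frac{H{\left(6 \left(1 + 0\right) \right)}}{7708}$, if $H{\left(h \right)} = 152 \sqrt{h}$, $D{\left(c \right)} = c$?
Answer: $- \frac{146520666}{9721} + \frac{38 \sqrt{6}}{1927} \approx -15073.0$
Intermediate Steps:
$\frac{34737}{D{\left(\frac{53}{-38} - \frac{101}{111} \right)}} + \frac{H{\left(6 \left(1 + 0\right) \right)}}{7708} = \frac{34737}{\frac{53}{-38} - \frac{101}{111}} + \frac{152 \sqrt{6 \left(1 + 0\right)}}{7708} = \frac{34737}{53 \left(- \frac{1}{38}\right) - \frac{101}{111}} + 152 \sqrt{6 \cdot 1} \cdot \frac{1}{7708} = \frac{34737}{- \frac{53}{38} - \frac{101}{111}} + 152 \sqrt{6} \cdot \frac{1}{7708} = \frac{34737}{- \frac{9721}{4218}} + \frac{38 \sqrt{6}}{1927} = 34737 \left(- \frac{4218}{9721}\right) + \frac{38 \sqrt{6}}{1927} = - \frac{146520666}{9721} + \frac{38 \sqrt{6}}{1927}$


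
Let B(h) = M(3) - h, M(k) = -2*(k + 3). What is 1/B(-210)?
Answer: 1/198 ≈ 0.0050505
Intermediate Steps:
M(k) = -6 - 2*k (M(k) = -2*(3 + k) = -6 - 2*k)
B(h) = -12 - h (B(h) = (-6 - 2*3) - h = (-6 - 6) - h = -12 - h)
1/B(-210) = 1/(-12 - 1*(-210)) = 1/(-12 + 210) = 1/198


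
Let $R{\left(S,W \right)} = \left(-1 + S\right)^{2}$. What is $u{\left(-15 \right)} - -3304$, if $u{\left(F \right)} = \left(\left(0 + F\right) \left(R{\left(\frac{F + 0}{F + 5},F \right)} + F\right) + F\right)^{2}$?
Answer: $\frac{733489}{16} \approx 45843.0$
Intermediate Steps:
$u{\left(F \right)} = \left(F + F \left(F + \left(-1 + \frac{F}{5 + F}\right)^{2}\right)\right)^{2}$ ($u{\left(F \right)} = \left(\left(0 + F\right) \left(\left(-1 + \frac{F + 0}{F + 5}\right)^{2} + F\right) + F\right)^{2} = \left(F \left(\left(-1 + \frac{F}{5 + F}\right)^{2} + F\right) + F\right)^{2} = \left(F \left(F + \left(-1 + \frac{F}{5 + F}\right)^{2}\right) + F\right)^{2} = \left(F + F \left(F + \left(-1 + \frac{F}{5 + F}\right)^{2}\right)\right)^{2}$)
$u{\left(-15 \right)} - -3304 = \frac{\left(-15\right)^{2} \left(25 + \left(5 - 15\right)^{2} \left(1 - 15\right)\right)^{2}}{\left(5 - 15\right)^{4}} - -3304 = \frac{225 \left(25 + \left(-10\right)^{2} \left(-14\right)\right)^{2}}{10000} + 3304 = 225 \cdot \frac{1}{10000} \left(25 + 100 \left(-14\right)\right)^{2} + 3304 = 225 \cdot \frac{1}{10000} \left(25 - 1400\right)^{2} + 3304 = 225 \cdot \frac{1}{10000} \left(-1375\right)^{2} + 3304 = 225 \cdot \frac{1}{10000} \cdot 1890625 + 3304 = \frac{680625}{16} + 3304 = \frac{733489}{16}$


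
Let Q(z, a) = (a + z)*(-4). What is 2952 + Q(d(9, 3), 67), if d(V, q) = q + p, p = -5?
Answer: 2692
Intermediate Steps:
d(V, q) = -5 + q (d(V, q) = q - 5 = -5 + q)
Q(z, a) = -4*a - 4*z
2952 + Q(d(9, 3), 67) = 2952 + (-4*67 - 4*(-5 + 3)) = 2952 + (-268 - 4*(-2)) = 2952 + (-268 + 8) = 2952 - 260 = 2692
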